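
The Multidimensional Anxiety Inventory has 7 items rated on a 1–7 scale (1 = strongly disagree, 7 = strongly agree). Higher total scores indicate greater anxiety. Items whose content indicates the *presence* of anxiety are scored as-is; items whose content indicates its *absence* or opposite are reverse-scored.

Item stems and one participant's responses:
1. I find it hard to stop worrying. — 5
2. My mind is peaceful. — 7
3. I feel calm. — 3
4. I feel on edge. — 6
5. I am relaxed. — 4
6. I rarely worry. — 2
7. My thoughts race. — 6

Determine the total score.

33

Items 2, 3, 5, 6 describe the absence/opposite of anxiety → reverse-score.
reverse-coded value = 8 − response.
  item 1: 5
  item 2: 8 − 7 = 1
  item 3: 8 − 3 = 5
  item 4: 6
  item 5: 8 − 4 = 4
  item 6: 8 − 2 = 6
  item 7: 6
Total = 5 + 1 + 5 + 6 + 4 + 6 + 6 = 33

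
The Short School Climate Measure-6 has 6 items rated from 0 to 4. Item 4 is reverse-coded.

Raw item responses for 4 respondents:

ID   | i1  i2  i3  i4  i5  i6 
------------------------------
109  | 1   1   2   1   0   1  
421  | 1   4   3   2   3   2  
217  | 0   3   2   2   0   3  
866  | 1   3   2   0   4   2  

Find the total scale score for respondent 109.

Respondent 109 raw: 1, 1, 2, 1, 0, 1.
Reverse-coded (on a 0–4 scale, reversed = 4 − raw):
  item 1: 1
  item 2: 1
  item 3: 2
  item 4: 4 − 1 = 3
  item 5: 0
  item 6: 1
Sum = 1 + 1 + 2 + 3 + 0 + 1 = 8

8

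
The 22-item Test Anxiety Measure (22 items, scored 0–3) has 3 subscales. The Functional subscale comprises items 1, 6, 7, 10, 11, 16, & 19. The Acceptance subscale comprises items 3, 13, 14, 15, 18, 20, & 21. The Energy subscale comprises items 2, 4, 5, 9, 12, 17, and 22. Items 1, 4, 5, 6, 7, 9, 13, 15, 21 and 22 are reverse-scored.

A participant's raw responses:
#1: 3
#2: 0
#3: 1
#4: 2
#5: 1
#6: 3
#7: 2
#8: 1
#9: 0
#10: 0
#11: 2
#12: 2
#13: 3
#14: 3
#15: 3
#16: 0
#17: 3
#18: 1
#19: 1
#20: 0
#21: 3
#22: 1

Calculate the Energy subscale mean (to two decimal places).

Energy items: 2, 4, 5, 9, 12, 17, 22.
Of these, items 4, 5, 9, & 22 are reverse-scored; reverse-coded value = 3 − response.
  item 2: 0
  item 4: 3 − 2 = 1
  item 5: 3 − 1 = 2
  item 9: 3 − 0 = 3
  item 12: 2
  item 17: 3
  item 22: 3 − 1 = 2
Sum = 0 + 1 + 2 + 3 + 2 + 3 + 2 = 13
Mean = 13 / 7 = 1.86

1.86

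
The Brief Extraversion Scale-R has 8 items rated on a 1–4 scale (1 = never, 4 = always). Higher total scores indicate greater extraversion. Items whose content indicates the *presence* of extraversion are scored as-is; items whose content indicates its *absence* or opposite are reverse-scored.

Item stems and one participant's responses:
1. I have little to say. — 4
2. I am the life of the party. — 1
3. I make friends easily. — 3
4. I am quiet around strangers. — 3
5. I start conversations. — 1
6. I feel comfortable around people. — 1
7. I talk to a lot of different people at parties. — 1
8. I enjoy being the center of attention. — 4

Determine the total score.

14

Items 1, 4 describe the absence/opposite of extraversion → reverse-score.
on a 1–4 scale, reversed = 5 − raw.
  item 1: 5 − 4 = 1
  item 2: 1
  item 3: 3
  item 4: 5 − 3 = 2
  item 5: 1
  item 6: 1
  item 7: 1
  item 8: 4
Total = 1 + 1 + 3 + 2 + 1 + 1 + 1 + 4 = 14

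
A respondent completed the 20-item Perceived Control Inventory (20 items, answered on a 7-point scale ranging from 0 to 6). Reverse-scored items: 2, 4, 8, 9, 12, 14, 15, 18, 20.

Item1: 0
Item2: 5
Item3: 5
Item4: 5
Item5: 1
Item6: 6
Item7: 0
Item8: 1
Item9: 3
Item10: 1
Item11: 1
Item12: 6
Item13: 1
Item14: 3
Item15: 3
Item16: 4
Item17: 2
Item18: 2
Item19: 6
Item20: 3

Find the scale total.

Reverse-coded items (reverse-coded value = 6 − response):
  item 2: 6 − 5 = 1
  item 4: 6 − 5 = 1
  item 8: 6 − 1 = 5
  item 9: 6 − 3 = 3
  item 12: 6 − 6 = 0
  item 14: 6 − 3 = 3
  item 15: 6 − 3 = 3
  item 18: 6 − 2 = 4
  item 20: 6 − 3 = 3
Scored items: 0, 1, 5, 1, 1, 6, 0, 5, 3, 1, 1, 0, 1, 3, 3, 4, 2, 4, 6, 3
Total = 0 + 1 + 5 + 1 + 1 + 6 + 0 + 5 + 3 + 1 + 1 + 0 + 1 + 3 + 3 + 4 + 2 + 4 + 6 + 3 = 50

50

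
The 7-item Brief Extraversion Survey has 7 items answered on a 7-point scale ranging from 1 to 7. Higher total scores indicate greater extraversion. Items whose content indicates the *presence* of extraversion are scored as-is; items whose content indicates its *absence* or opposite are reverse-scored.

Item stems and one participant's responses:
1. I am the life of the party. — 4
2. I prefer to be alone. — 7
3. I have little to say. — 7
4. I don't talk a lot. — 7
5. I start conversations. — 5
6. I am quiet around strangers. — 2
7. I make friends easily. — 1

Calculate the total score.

Items 2, 3, 4, 6 describe the absence/opposite of extraversion → reverse-score.
on a 1–7 scale, reversed = 8 − raw.
  item 1: 4
  item 2: 8 − 7 = 1
  item 3: 8 − 7 = 1
  item 4: 8 − 7 = 1
  item 5: 5
  item 6: 8 − 2 = 6
  item 7: 1
Total = 4 + 1 + 1 + 1 + 5 + 6 + 1 = 19

19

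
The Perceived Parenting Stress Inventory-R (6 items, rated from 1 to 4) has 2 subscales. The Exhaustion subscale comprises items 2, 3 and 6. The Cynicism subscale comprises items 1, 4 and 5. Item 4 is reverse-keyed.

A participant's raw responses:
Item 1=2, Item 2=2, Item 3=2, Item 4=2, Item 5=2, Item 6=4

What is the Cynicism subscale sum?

7

Cynicism items: 1, 4, 5.
Of these, item 4 is reverse-keyed; reverse-coded value = 5 − response.
  item 1: 2
  item 4: 5 − 2 = 3
  item 5: 2
Sum = 2 + 3 + 2 = 7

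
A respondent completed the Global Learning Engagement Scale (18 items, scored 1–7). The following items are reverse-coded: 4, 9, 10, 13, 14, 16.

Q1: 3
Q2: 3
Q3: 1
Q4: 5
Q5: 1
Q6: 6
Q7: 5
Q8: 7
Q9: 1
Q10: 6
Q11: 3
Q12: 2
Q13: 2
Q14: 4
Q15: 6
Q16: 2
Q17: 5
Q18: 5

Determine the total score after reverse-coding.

75

Reverse-coded items (reverse-coded value = 8 − response):
  item 4: 8 − 5 = 3
  item 9: 8 − 1 = 7
  item 10: 8 − 6 = 2
  item 13: 8 − 2 = 6
  item 14: 8 − 4 = 4
  item 16: 8 − 2 = 6
After reverse-coding: 3, 3, 1, 3, 1, 6, 5, 7, 7, 2, 3, 2, 6, 4, 6, 6, 5, 5
Total = 3 + 3 + 1 + 3 + 1 + 6 + 5 + 7 + 7 + 2 + 3 + 2 + 6 + 4 + 6 + 6 + 5 + 5 = 75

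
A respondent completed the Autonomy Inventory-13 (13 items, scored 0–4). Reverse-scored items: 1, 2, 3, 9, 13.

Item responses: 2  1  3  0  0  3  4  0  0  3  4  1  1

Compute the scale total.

28

Reversing items 1, 2, 3, 9, and 13 with 4 − raw:
Total = (4−2) + (4−1) + (4−3) + 0 + 0 + 3 + 4 + 0 + (4−0) + 3 + 4 + 1 + (4−1)
      = 2 + 3 + 1 + 0 + 0 + 3 + 4 + 0 + 4 + 3 + 4 + 1 + 3 = 28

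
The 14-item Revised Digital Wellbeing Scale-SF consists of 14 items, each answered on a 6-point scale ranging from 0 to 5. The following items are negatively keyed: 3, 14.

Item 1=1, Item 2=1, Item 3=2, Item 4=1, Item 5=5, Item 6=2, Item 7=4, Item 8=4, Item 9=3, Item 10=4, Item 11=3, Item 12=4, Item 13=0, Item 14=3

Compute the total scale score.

37

Raw sum = 37. Negatively keyed items: 3, 14; their raw sum = 5.
Each reversal replaces raw with 5 − raw, changing the total by 5 − 2·raw per item.
Total = 37 + 2·5 − 2·5 = 37 + 10 − 10 = 37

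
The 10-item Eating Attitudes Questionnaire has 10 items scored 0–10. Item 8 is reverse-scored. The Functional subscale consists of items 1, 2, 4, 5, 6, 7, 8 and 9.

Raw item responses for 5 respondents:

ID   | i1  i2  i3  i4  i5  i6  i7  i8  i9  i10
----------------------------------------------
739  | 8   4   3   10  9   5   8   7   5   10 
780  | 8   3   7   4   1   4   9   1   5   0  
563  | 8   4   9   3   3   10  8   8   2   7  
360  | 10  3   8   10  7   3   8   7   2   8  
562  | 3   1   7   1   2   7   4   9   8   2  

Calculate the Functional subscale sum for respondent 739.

Respondent 739 raw: 8, 4, 3, 10, 9, 5, 8, 7, 5, 10.
Functional items: 1, 2, 4, 5, 6, 7, 8, 9.
Reverse-coded (on a 0–10 scale, reversed = 10 − raw):
  item 1: 8
  item 2: 4
  item 4: 10
  item 5: 9
  item 6: 5
  item 7: 8
  item 8: 10 − 7 = 3
  item 9: 5
Sum = 8 + 4 + 10 + 9 + 5 + 8 + 3 + 5 = 52

52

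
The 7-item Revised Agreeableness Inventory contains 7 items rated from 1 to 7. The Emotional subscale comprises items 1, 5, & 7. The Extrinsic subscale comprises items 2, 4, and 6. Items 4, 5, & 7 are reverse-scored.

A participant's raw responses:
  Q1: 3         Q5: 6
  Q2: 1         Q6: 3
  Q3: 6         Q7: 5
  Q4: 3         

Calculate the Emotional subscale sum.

Emotional items: 1, 5, 7.
Of these, items 5 and 7 are reverse-scored; reverse-coded value = 8 − response.
  item 1: 3
  item 5: 8 − 6 = 2
  item 7: 8 − 5 = 3
Sum = 3 + 2 + 3 = 8

8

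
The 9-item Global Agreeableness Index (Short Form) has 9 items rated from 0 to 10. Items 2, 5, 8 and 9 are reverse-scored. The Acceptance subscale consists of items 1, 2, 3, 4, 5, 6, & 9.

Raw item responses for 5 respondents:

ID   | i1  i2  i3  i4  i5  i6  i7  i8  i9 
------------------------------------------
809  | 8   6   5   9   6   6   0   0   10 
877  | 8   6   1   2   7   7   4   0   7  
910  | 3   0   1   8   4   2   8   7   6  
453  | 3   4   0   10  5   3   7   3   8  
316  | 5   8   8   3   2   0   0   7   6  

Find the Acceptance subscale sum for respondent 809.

Respondent 809 raw: 8, 6, 5, 9, 6, 6, 0, 0, 10.
Acceptance items: 1, 2, 3, 4, 5, 6, 9.
Reverse-coded (reverse-coded value = 10 − response):
  item 1: 8
  item 2: 10 − 6 = 4
  item 3: 5
  item 4: 9
  item 5: 10 − 6 = 4
  item 6: 6
  item 9: 10 − 10 = 0
Sum = 8 + 4 + 5 + 9 + 4 + 6 + 0 = 36

36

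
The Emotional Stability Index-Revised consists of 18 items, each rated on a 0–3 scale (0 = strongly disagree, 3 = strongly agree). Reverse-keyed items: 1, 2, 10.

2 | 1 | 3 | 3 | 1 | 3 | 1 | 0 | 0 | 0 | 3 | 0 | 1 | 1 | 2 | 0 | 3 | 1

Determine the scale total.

28

Raw sum = 25. Reverse-keyed items: 1, 2, 10; their raw sum = 3.
Each reversal replaces raw with 3 − raw, changing the total by 3 − 2·raw per item.
Total = 25 + 3·3 − 2·3 = 25 + 9 − 6 = 28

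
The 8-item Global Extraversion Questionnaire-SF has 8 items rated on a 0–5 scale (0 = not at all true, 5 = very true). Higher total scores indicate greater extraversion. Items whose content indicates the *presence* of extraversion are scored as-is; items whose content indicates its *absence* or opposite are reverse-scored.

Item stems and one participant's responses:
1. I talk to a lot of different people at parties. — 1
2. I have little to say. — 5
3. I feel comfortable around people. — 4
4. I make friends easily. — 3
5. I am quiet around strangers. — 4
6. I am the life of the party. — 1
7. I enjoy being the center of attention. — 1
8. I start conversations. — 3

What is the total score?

14

Items 2, 5 describe the absence/opposite of extraversion → reverse-score.
reversed = (0+5) − raw = 5 − raw.
  item 1: 1
  item 2: 5 − 5 = 0
  item 3: 4
  item 4: 3
  item 5: 5 − 4 = 1
  item 6: 1
  item 7: 1
  item 8: 3
Total = 1 + 0 + 4 + 3 + 1 + 1 + 1 + 3 = 14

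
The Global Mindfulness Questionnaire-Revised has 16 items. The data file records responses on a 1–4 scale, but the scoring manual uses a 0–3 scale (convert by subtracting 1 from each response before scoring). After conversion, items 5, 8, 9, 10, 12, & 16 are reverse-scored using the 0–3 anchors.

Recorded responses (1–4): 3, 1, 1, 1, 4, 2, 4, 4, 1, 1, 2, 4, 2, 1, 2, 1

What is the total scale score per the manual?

18

Convert to 0–3: 2, 0, 0, 0, 3, 1, 3, 3, 0, 0, 1, 3, 1, 0, 1, 0
Reverse-coded (reverse-coded value = 3 − response):
  item 5: 3 − 3 = 0
  item 8: 3 − 3 = 0
  item 9: 3 − 0 = 3
  item 10: 3 − 0 = 3
  item 12: 3 − 3 = 0
  item 16: 3 − 0 = 3
Scored: 2, 0, 0, 0, 0, 1, 3, 0, 3, 3, 1, 0, 1, 0, 1, 3
Total = 18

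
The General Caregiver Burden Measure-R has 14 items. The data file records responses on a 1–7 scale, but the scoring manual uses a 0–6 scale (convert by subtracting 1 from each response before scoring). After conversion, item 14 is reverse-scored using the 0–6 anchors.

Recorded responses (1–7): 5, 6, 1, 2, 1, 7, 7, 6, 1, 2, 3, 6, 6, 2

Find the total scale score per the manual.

Convert to 0–6: 4, 5, 0, 1, 0, 6, 6, 5, 0, 1, 2, 5, 5, 1
Reverse-coded (on a 0–6 scale, reversed = 6 − raw):
  item 14: 6 − 1 = 5
Scored: 4, 5, 0, 1, 0, 6, 6, 5, 0, 1, 2, 5, 5, 5
Total = 45

45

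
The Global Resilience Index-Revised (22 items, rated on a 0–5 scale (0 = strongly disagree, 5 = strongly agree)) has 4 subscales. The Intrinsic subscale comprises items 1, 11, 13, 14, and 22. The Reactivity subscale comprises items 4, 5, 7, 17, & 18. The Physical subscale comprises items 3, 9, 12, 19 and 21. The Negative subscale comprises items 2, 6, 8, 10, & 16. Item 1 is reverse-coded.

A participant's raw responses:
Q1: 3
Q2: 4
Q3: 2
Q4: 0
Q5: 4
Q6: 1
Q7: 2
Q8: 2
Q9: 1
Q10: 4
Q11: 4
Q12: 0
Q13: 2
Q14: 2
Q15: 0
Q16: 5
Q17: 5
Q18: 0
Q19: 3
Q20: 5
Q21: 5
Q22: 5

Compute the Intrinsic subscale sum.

Intrinsic items: 1, 11, 13, 14, 22.
Of these, item 1 is reverse-coded; reversed = (0+5) − raw = 5 − raw.
  item 1: 5 − 3 = 2
  item 11: 4
  item 13: 2
  item 14: 2
  item 22: 5
Sum = 2 + 4 + 2 + 2 + 5 = 15

15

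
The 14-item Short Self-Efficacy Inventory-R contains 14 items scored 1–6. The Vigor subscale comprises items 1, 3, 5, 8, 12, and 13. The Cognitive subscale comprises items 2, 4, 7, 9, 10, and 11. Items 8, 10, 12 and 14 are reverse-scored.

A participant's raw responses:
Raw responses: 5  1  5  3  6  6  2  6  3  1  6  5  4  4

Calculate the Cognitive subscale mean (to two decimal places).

3.50

Cognitive items: 2, 4, 7, 9, 10, 11.
Of these, item 10 is reverse-scored; on a 1–6 scale, reversed = 7 − raw.
  item 2: 1
  item 4: 3
  item 7: 2
  item 9: 3
  item 10: 7 − 1 = 6
  item 11: 6
Sum = 1 + 3 + 2 + 3 + 6 + 6 = 21
Mean = 21 / 6 = 3.50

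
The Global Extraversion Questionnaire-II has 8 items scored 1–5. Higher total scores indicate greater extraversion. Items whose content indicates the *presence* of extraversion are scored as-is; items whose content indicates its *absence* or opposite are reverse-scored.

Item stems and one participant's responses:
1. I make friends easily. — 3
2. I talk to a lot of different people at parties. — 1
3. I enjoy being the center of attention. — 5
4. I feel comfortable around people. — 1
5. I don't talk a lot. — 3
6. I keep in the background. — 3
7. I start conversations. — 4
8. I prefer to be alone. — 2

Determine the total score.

Items 5, 6, 8 describe the absence/opposite of extraversion → reverse-score.
reversed = (1+5) − raw = 6 − raw.
  item 1: 3
  item 2: 1
  item 3: 5
  item 4: 1
  item 5: 6 − 3 = 3
  item 6: 6 − 3 = 3
  item 7: 4
  item 8: 6 − 2 = 4
Total = 3 + 1 + 5 + 1 + 3 + 3 + 4 + 4 = 24

24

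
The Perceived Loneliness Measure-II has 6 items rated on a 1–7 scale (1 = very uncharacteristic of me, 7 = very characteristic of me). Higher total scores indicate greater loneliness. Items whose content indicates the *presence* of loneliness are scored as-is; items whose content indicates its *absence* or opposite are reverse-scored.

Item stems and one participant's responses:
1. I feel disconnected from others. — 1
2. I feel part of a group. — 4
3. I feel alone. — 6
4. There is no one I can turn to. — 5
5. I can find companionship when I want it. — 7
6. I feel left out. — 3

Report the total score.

Items 2, 5 describe the absence/opposite of loneliness → reverse-score.
on a 1–7 scale, reversed = 8 − raw.
  item 1: 1
  item 2: 8 − 4 = 4
  item 3: 6
  item 4: 5
  item 5: 8 − 7 = 1
  item 6: 3
Total = 1 + 4 + 6 + 5 + 1 + 3 = 20

20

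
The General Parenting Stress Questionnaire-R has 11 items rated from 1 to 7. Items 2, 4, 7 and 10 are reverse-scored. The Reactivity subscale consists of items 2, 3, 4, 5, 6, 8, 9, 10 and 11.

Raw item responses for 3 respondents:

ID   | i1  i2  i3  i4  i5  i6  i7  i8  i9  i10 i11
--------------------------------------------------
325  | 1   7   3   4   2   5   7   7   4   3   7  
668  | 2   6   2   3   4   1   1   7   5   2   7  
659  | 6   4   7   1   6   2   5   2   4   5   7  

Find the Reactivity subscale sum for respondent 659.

Respondent 659 raw: 6, 4, 7, 1, 6, 2, 5, 2, 4, 5, 7.
Reactivity items: 2, 3, 4, 5, 6, 8, 9, 10, 11.
Reverse-coded (on a 1–7 scale, reversed = 8 − raw):
  item 2: 8 − 4 = 4
  item 3: 7
  item 4: 8 − 1 = 7
  item 5: 6
  item 6: 2
  item 8: 2
  item 9: 4
  item 10: 8 − 5 = 3
  item 11: 7
Sum = 4 + 7 + 7 + 6 + 2 + 2 + 4 + 3 + 7 = 42

42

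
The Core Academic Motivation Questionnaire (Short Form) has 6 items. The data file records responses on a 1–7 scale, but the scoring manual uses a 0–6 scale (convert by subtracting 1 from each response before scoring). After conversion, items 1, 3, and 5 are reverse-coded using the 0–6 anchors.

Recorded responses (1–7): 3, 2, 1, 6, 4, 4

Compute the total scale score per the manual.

Convert to 0–6: 2, 1, 0, 5, 3, 3
Reverse-coded (reversed = (0+6) − raw = 6 − raw):
  item 1: 6 − 2 = 4
  item 3: 6 − 0 = 6
  item 5: 6 − 3 = 3
Scored: 4, 1, 6, 5, 3, 3
Total = 22

22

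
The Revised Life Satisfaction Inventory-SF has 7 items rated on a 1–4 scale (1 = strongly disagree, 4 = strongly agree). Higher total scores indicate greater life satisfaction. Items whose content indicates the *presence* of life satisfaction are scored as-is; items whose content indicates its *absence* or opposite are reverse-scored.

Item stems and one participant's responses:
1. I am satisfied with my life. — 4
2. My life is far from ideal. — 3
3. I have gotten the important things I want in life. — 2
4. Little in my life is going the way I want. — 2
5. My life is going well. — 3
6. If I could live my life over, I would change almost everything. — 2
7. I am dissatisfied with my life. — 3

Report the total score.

Items 2, 4, 6, 7 describe the absence/opposite of life satisfaction → reverse-score.
reversed = (1+4) − raw = 5 − raw.
  item 1: 4
  item 2: 5 − 3 = 2
  item 3: 2
  item 4: 5 − 2 = 3
  item 5: 3
  item 6: 5 − 2 = 3
  item 7: 5 − 3 = 2
Total = 4 + 2 + 2 + 3 + 3 + 3 + 2 = 19

19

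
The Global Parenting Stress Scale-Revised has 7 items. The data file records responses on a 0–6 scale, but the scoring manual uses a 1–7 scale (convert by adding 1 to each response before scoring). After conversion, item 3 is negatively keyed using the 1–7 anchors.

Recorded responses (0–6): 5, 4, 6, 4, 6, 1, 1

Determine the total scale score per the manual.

28

Convert to 1–7: 6, 5, 7, 5, 7, 2, 2
Reverse-coded (on a 1–7 scale, reversed = 8 − raw):
  item 3: 8 − 7 = 1
Scored: 6, 5, 1, 5, 7, 2, 2
Total = 28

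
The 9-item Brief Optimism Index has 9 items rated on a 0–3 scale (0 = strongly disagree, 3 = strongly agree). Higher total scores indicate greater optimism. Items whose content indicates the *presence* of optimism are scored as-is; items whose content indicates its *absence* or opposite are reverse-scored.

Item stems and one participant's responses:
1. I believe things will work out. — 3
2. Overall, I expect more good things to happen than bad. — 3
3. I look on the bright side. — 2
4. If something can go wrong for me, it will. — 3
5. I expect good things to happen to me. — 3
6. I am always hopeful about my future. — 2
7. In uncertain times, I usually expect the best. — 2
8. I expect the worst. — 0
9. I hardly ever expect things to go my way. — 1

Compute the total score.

Items 4, 8, 9 describe the absence/opposite of optimism → reverse-score.
on a 0–3 scale, reversed = 3 − raw.
  item 1: 3
  item 2: 3
  item 3: 2
  item 4: 3 − 3 = 0
  item 5: 3
  item 6: 2
  item 7: 2
  item 8: 3 − 0 = 3
  item 9: 3 − 1 = 2
Total = 3 + 3 + 2 + 0 + 3 + 2 + 2 + 3 + 2 = 20

20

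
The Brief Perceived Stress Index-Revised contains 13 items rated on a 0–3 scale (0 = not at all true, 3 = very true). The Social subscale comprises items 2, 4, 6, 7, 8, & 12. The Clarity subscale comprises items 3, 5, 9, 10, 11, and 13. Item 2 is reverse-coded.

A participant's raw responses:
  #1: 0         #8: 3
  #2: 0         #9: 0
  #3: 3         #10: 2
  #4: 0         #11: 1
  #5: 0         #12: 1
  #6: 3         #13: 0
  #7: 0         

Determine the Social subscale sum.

10

Social items: 2, 4, 6, 7, 8, 12.
Of these, item 2 is reverse-coded; reverse-coded value = 3 − response.
  item 2: 3 − 0 = 3
  item 4: 0
  item 6: 3
  item 7: 0
  item 8: 3
  item 12: 1
Sum = 3 + 0 + 3 + 0 + 3 + 1 = 10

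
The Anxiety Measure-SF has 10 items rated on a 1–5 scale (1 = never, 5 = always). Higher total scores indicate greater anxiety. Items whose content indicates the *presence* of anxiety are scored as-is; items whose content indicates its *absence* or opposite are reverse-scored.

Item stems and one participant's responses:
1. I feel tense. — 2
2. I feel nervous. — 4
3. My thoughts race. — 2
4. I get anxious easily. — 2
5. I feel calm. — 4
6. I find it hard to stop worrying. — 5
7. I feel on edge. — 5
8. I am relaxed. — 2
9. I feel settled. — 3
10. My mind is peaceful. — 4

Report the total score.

31

Items 5, 8, 9, 10 describe the absence/opposite of anxiety → reverse-score.
on a 1–5 scale, reversed = 6 − raw.
  item 1: 2
  item 2: 4
  item 3: 2
  item 4: 2
  item 5: 6 − 4 = 2
  item 6: 5
  item 7: 5
  item 8: 6 − 2 = 4
  item 9: 6 − 3 = 3
  item 10: 6 − 4 = 2
Total = 2 + 4 + 2 + 2 + 2 + 5 + 5 + 4 + 3 + 2 = 31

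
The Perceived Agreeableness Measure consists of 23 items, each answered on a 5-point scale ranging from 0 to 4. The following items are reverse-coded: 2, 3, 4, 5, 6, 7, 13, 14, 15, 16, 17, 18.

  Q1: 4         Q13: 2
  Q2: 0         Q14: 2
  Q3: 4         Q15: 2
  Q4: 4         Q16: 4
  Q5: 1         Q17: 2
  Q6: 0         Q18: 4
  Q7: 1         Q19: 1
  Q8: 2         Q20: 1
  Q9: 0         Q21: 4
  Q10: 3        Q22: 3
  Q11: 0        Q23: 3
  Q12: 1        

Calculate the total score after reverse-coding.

44

Raw sum = 48. Reverse-coded items: 2, 3, 4, 5, 6, 7, 13, 14, 15, 16, 17, 18; their raw sum = 26.
Each reversal replaces raw with 4 − raw, changing the total by 4 − 2·raw per item.
Total = 48 + 12·4 − 2·26 = 48 + 48 − 52 = 44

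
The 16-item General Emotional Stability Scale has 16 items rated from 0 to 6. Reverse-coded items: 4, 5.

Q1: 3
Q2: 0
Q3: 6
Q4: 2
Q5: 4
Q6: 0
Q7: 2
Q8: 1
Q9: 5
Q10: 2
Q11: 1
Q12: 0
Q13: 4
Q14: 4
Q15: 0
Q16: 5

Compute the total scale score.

39

Reverse-coded items use 6 − raw:
  item 4: 6 − 2 = 4
  item 5: 6 − 4 = 2
Scored items: 3, 0, 6, 4, 2, 0, 2, 1, 5, 2, 1, 0, 4, 4, 0, 5
Total = 3 + 0 + 6 + 4 + 2 + 0 + 2 + 1 + 5 + 2 + 1 + 0 + 4 + 4 + 0 + 5 = 39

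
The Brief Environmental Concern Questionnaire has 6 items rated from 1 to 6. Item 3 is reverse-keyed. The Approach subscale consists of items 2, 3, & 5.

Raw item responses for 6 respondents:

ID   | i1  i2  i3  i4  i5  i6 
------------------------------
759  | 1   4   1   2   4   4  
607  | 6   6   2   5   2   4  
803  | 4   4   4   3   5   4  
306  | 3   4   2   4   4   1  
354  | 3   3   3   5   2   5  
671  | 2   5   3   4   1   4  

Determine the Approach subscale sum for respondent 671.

Respondent 671 raw: 2, 5, 3, 4, 1, 4.
Approach items: 2, 3, 5.
Reverse-coded (reverse-coded value = 7 − response):
  item 2: 5
  item 3: 7 − 3 = 4
  item 5: 1
Sum = 5 + 4 + 1 = 10

10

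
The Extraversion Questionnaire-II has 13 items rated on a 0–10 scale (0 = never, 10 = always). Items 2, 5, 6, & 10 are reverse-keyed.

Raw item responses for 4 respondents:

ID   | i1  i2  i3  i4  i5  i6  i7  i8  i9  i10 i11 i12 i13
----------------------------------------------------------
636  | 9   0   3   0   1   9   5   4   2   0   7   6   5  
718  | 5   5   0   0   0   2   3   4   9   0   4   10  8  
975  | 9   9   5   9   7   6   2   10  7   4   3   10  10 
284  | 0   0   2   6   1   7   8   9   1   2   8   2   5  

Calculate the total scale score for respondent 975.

Respondent 975 raw: 9, 9, 5, 9, 7, 6, 2, 10, 7, 4, 3, 10, 10.
Reverse-coded (reverse-coded value = 10 − response):
  item 1: 9
  item 2: 10 − 9 = 1
  item 3: 5
  item 4: 9
  item 5: 10 − 7 = 3
  item 6: 10 − 6 = 4
  item 7: 2
  item 8: 10
  item 9: 7
  item 10: 10 − 4 = 6
  item 11: 3
  item 12: 10
  item 13: 10
Sum = 9 + 1 + 5 + 9 + 3 + 4 + 2 + 10 + 7 + 6 + 3 + 10 + 10 = 79

79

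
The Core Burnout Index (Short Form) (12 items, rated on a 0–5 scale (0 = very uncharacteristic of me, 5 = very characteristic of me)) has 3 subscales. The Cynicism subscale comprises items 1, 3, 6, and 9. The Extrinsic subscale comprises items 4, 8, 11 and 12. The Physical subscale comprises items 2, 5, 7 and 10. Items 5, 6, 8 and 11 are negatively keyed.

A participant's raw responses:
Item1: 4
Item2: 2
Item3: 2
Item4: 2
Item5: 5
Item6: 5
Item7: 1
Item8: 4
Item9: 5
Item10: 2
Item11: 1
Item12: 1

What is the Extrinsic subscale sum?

Extrinsic items: 4, 8, 11, 12.
Of these, items 8 & 11 are negatively keyed; on a 0–5 scale, reversed = 5 − raw.
  item 4: 2
  item 8: 5 − 4 = 1
  item 11: 5 − 1 = 4
  item 12: 1
Sum = 2 + 1 + 4 + 1 = 8

8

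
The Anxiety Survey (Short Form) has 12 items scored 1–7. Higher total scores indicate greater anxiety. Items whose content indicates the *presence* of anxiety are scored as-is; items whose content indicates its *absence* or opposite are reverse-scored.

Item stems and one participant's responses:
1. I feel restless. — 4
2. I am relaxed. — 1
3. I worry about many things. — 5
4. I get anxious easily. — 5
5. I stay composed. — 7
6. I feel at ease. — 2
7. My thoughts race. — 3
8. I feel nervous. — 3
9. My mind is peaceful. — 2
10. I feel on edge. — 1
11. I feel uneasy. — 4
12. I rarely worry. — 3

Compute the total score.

50

Items 2, 5, 6, 9, 12 describe the absence/opposite of anxiety → reverse-score.
on a 1–7 scale, reversed = 8 − raw.
  item 1: 4
  item 2: 8 − 1 = 7
  item 3: 5
  item 4: 5
  item 5: 8 − 7 = 1
  item 6: 8 − 2 = 6
  item 7: 3
  item 8: 3
  item 9: 8 − 2 = 6
  item 10: 1
  item 11: 4
  item 12: 8 − 3 = 5
Total = 4 + 7 + 5 + 5 + 1 + 6 + 3 + 3 + 6 + 1 + 4 + 5 = 50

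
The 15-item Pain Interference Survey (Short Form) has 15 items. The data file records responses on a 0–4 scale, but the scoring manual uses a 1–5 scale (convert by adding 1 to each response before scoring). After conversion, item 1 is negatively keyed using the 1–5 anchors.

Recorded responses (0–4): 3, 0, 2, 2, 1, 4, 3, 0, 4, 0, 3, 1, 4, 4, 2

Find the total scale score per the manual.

46

Convert to 1–5: 4, 1, 3, 3, 2, 5, 4, 1, 5, 1, 4, 2, 5, 5, 3
Reverse-coded (reverse-coded value = 6 − response):
  item 1: 6 − 4 = 2
Scored: 2, 1, 3, 3, 2, 5, 4, 1, 5, 1, 4, 2, 5, 5, 3
Total = 46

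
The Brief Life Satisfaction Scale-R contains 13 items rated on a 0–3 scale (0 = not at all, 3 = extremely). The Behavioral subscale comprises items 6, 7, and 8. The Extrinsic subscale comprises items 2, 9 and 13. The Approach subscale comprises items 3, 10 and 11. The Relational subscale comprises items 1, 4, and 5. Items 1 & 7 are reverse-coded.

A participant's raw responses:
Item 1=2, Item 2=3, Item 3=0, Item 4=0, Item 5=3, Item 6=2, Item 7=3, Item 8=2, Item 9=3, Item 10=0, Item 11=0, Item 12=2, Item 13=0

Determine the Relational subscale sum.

4

Relational items: 1, 4, 5.
Of these, item 1 is reverse-coded; reverse-coded value = 3 − response.
  item 1: 3 − 2 = 1
  item 4: 0
  item 5: 3
Sum = 1 + 0 + 3 = 4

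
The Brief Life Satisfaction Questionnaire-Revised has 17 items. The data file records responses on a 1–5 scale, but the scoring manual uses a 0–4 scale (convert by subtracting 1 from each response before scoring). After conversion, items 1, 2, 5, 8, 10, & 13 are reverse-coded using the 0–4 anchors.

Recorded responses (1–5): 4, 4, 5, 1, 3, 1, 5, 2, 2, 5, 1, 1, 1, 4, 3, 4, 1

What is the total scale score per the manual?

28

Convert to 0–4: 3, 3, 4, 0, 2, 0, 4, 1, 1, 4, 0, 0, 0, 3, 2, 3, 0
Reverse-coded (reverse-coded value = 4 − response):
  item 1: 4 − 3 = 1
  item 2: 4 − 3 = 1
  item 5: 4 − 2 = 2
  item 8: 4 − 1 = 3
  item 10: 4 − 4 = 0
  item 13: 4 − 0 = 4
Scored: 1, 1, 4, 0, 2, 0, 4, 3, 1, 0, 0, 0, 4, 3, 2, 3, 0
Total = 28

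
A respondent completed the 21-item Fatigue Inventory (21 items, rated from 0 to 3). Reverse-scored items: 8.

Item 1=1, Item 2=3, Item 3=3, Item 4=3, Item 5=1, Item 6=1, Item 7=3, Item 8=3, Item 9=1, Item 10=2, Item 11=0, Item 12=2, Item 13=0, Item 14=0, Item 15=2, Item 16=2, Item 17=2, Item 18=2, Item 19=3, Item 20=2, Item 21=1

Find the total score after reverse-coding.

Reverse-coded items (on a 0–3 scale, reversed = 3 − raw):
  item 8: 3 − 3 = 0
After reverse-coding: 1, 3, 3, 3, 1, 1, 3, 0, 1, 2, 0, 2, 0, 0, 2, 2, 2, 2, 3, 2, 1
Total = 1 + 3 + 3 + 3 + 1 + 1 + 3 + 0 + 1 + 2 + 0 + 2 + 0 + 0 + 2 + 2 + 2 + 2 + 3 + 2 + 1 = 34

34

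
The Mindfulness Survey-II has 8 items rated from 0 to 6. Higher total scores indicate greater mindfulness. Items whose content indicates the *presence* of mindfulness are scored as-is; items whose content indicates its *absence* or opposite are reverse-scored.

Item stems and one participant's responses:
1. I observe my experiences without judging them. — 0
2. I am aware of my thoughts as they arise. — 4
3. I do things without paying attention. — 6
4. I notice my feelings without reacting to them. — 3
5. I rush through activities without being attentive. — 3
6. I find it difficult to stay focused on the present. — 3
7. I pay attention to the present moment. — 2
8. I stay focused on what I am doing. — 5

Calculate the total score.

20

Items 3, 5, 6 describe the absence/opposite of mindfulness → reverse-score.
reversed = (0+6) − raw = 6 − raw.
  item 1: 0
  item 2: 4
  item 3: 6 − 6 = 0
  item 4: 3
  item 5: 6 − 3 = 3
  item 6: 6 − 3 = 3
  item 7: 2
  item 8: 5
Total = 0 + 4 + 0 + 3 + 3 + 3 + 2 + 5 = 20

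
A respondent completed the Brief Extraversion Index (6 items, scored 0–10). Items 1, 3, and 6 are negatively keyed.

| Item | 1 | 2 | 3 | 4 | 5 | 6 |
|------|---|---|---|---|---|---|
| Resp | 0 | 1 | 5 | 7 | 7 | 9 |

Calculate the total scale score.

Apply reverse scoring (on a 0–10 scale, reversed = 10 − raw):
  item 1: 10 − 0 = 10
  item 3: 10 − 5 = 5
  item 6: 10 − 9 = 1
Scored items: 10, 1, 5, 7, 7, 1
Total = 10 + 1 + 5 + 7 + 7 + 1 = 31

31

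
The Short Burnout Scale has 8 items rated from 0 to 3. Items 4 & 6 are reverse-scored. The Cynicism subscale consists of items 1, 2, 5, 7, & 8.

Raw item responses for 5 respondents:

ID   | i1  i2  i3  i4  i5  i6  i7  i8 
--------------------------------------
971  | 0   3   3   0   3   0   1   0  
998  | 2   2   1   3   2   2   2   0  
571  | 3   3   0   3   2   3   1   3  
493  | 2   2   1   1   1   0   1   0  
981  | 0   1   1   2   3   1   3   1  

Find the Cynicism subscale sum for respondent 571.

Respondent 571 raw: 3, 3, 0, 3, 2, 3, 1, 3.
Cynicism items: 1, 2, 5, 7, 8.
Reverse-coded (on a 0–3 scale, reversed = 3 − raw):
  item 1: 3
  item 2: 3
  item 5: 2
  item 7: 1
  item 8: 3
Sum = 3 + 3 + 2 + 1 + 3 = 12

12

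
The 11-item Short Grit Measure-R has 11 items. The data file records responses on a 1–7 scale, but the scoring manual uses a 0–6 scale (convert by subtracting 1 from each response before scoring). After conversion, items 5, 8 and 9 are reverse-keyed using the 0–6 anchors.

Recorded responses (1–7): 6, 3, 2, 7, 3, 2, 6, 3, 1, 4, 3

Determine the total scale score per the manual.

Convert to 0–6: 5, 2, 1, 6, 2, 1, 5, 2, 0, 3, 2
Reverse-coded (on a 0–6 scale, reversed = 6 − raw):
  item 5: 6 − 2 = 4
  item 8: 6 − 2 = 4
  item 9: 6 − 0 = 6
Scored: 5, 2, 1, 6, 4, 1, 5, 4, 6, 3, 2
Total = 39

39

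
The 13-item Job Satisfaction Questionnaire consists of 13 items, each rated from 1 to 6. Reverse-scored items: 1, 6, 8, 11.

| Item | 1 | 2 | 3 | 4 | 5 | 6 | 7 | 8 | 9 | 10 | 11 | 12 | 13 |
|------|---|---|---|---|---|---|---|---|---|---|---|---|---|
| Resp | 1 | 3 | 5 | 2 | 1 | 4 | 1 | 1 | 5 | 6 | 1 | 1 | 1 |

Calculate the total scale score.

46

Raw sum = 32. Reverse-scored items: 1, 6, 8, 11; their raw sum = 7.
Each reversal replaces raw with 7 − raw, changing the total by 7 − 2·raw per item.
Total = 32 + 4·7 − 2·7 = 32 + 28 − 14 = 46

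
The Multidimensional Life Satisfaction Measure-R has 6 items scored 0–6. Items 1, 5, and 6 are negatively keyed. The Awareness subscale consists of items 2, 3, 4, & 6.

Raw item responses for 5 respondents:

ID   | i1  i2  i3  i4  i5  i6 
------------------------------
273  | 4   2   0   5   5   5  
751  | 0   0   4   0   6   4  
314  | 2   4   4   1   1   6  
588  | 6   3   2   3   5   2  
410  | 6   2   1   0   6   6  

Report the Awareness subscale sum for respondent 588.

12

Respondent 588 raw: 6, 3, 2, 3, 5, 2.
Awareness items: 2, 3, 4, 6.
Reverse-coded (on a 0–6 scale, reversed = 6 − raw):
  item 2: 3
  item 3: 2
  item 4: 3
  item 6: 6 − 2 = 4
Sum = 3 + 2 + 3 + 4 = 12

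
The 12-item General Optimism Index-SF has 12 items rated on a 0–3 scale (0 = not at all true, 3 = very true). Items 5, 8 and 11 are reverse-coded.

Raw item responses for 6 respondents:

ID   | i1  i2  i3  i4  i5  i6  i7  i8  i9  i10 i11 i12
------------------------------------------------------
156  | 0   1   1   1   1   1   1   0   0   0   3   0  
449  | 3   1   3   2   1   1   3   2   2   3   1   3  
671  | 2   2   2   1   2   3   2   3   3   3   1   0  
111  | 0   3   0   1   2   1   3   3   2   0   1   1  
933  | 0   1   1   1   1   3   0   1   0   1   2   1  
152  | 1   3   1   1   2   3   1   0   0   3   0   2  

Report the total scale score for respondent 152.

22

Respondent 152 raw: 1, 3, 1, 1, 2, 3, 1, 0, 0, 3, 0, 2.
Reverse-coded (reversed = (0+3) − raw = 3 − raw):
  item 1: 1
  item 2: 3
  item 3: 1
  item 4: 1
  item 5: 3 − 2 = 1
  item 6: 3
  item 7: 1
  item 8: 3 − 0 = 3
  item 9: 0
  item 10: 3
  item 11: 3 − 0 = 3
  item 12: 2
Sum = 1 + 3 + 1 + 1 + 1 + 3 + 1 + 3 + 0 + 3 + 3 + 2 = 22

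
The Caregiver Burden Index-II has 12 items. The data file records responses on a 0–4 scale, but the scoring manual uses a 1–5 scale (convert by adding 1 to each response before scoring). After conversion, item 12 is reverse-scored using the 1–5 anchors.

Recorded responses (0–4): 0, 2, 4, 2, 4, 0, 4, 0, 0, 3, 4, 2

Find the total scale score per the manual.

Convert to 1–5: 1, 3, 5, 3, 5, 1, 5, 1, 1, 4, 5, 3
Reverse-coded (reverse-coded value = 6 − response):
  item 12: 6 − 3 = 3
Scored: 1, 3, 5, 3, 5, 1, 5, 1, 1, 4, 5, 3
Total = 37

37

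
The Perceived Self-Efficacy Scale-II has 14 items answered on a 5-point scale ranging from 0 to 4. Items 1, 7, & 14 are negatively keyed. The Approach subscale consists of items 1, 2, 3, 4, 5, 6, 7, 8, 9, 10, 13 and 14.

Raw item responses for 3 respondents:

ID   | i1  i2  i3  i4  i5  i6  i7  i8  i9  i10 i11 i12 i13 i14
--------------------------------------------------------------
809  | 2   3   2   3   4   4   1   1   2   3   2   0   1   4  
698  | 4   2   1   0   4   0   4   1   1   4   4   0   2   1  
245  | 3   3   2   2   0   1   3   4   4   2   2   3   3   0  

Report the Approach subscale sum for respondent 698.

18

Respondent 698 raw: 4, 2, 1, 0, 4, 0, 4, 1, 1, 4, 4, 0, 2, 1.
Approach items: 1, 2, 3, 4, 5, 6, 7, 8, 9, 10, 13, 14.
Reverse-coded (reverse-coded value = 4 − response):
  item 1: 4 − 4 = 0
  item 2: 2
  item 3: 1
  item 4: 0
  item 5: 4
  item 6: 0
  item 7: 4 − 4 = 0
  item 8: 1
  item 9: 1
  item 10: 4
  item 13: 2
  item 14: 4 − 1 = 3
Sum = 0 + 2 + 1 + 0 + 4 + 0 + 0 + 1 + 1 + 4 + 2 + 3 = 18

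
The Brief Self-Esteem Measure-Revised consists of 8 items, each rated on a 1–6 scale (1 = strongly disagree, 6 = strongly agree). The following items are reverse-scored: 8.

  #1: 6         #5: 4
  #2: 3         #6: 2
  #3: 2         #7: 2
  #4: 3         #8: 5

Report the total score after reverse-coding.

24

Reversing item 8 with 7 − raw:
Total = 6 + 3 + 2 + 3 + 4 + 2 + 2 + (7−5)
      = 6 + 3 + 2 + 3 + 4 + 2 + 2 + 2 = 24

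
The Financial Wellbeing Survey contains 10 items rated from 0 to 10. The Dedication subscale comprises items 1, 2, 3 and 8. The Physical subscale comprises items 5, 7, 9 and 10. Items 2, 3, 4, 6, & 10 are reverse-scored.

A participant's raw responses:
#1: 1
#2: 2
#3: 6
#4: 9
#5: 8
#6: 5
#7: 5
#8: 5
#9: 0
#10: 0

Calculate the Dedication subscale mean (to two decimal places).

4.50

Dedication items: 1, 2, 3, 8.
Of these, items 2 and 3 are reverse-scored; reverse-coded value = 10 − response.
  item 1: 1
  item 2: 10 − 2 = 8
  item 3: 10 − 6 = 4
  item 8: 5
Sum = 1 + 8 + 4 + 5 = 18
Mean = 18 / 4 = 4.50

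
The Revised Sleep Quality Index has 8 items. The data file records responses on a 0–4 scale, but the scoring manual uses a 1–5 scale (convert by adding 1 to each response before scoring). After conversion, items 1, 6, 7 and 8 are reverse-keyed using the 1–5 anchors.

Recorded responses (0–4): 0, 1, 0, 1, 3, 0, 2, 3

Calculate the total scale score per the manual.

24

Convert to 1–5: 1, 2, 1, 2, 4, 1, 3, 4
Reverse-coded (on a 1–5 scale, reversed = 6 − raw):
  item 1: 6 − 1 = 5
  item 6: 6 − 1 = 5
  item 7: 6 − 3 = 3
  item 8: 6 − 4 = 2
Scored: 5, 2, 1, 2, 4, 5, 3, 2
Total = 24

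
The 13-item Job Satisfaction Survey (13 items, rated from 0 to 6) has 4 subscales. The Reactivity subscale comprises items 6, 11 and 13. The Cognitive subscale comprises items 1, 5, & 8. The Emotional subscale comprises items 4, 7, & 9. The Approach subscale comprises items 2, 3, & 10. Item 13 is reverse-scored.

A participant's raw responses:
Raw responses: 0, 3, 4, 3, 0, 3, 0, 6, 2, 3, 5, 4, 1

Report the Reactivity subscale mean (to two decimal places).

4.33

Reactivity items: 6, 11, 13.
Of these, item 13 is reverse-scored; on a 0–6 scale, reversed = 6 − raw.
  item 6: 3
  item 11: 5
  item 13: 6 − 1 = 5
Sum = 3 + 5 + 5 = 13
Mean = 13 / 3 = 4.33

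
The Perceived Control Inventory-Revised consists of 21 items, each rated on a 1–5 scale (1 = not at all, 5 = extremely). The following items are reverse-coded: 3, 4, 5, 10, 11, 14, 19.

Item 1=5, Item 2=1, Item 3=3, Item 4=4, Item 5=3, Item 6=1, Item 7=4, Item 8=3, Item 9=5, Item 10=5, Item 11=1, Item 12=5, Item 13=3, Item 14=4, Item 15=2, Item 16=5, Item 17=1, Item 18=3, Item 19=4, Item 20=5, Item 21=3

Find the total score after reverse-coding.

Apply reverse scoring (on a 1–5 scale, reversed = 6 − raw):
  item 3: 6 − 3 = 3
  item 4: 6 − 4 = 2
  item 5: 6 − 3 = 3
  item 10: 6 − 5 = 1
  item 11: 6 − 1 = 5
  item 14: 6 − 4 = 2
  item 19: 6 − 4 = 2
Scored responses: 5, 1, 3, 2, 3, 1, 4, 3, 5, 1, 5, 5, 3, 2, 2, 5, 1, 3, 2, 5, 3
Total = 5 + 1 + 3 + 2 + 3 + 1 + 4 + 3 + 5 + 1 + 5 + 5 + 3 + 2 + 2 + 5 + 1 + 3 + 2 + 5 + 3 = 64

64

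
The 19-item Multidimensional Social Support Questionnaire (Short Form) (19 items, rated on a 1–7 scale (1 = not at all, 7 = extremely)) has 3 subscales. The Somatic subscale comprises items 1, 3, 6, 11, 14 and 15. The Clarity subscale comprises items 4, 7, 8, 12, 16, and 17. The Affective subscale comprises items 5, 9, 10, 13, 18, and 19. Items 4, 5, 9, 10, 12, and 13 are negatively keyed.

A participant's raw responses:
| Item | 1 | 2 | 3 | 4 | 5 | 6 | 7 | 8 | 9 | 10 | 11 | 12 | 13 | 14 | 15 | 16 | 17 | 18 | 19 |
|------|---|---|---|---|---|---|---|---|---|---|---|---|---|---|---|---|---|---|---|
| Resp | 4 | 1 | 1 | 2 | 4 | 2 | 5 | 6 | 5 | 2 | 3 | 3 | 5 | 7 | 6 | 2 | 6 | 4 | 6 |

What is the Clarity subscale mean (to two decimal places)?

5.00

Clarity items: 4, 7, 8, 12, 16, 17.
Of these, items 4 & 12 are negatively keyed; on a 1–7 scale, reversed = 8 − raw.
  item 4: 8 − 2 = 6
  item 7: 5
  item 8: 6
  item 12: 8 − 3 = 5
  item 16: 2
  item 17: 6
Sum = 6 + 5 + 6 + 5 + 2 + 6 = 30
Mean = 30 / 6 = 5.00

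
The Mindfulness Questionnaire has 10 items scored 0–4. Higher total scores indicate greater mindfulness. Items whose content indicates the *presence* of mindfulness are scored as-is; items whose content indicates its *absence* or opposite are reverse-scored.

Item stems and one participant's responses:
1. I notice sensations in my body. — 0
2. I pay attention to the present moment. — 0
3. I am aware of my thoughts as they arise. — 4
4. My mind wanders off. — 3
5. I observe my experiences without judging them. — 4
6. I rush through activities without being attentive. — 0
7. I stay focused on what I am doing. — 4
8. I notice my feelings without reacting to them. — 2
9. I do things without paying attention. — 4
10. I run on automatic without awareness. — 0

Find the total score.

23

Items 4, 6, 9, 10 describe the absence/opposite of mindfulness → reverse-score.
reversed = (0+4) − raw = 4 − raw.
  item 1: 0
  item 2: 0
  item 3: 4
  item 4: 4 − 3 = 1
  item 5: 4
  item 6: 4 − 0 = 4
  item 7: 4
  item 8: 2
  item 9: 4 − 4 = 0
  item 10: 4 − 0 = 4
Total = 0 + 0 + 4 + 1 + 4 + 4 + 4 + 2 + 0 + 4 = 23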